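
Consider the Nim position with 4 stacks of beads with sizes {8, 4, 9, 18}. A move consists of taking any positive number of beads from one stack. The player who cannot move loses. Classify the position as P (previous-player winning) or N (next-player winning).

N-position

Nim-sum: 8 ^ 4 ^ 9 ^ 18 = 23.
The nim-sum is 23 ≠ 0, so this is an N-position: the player to move can win.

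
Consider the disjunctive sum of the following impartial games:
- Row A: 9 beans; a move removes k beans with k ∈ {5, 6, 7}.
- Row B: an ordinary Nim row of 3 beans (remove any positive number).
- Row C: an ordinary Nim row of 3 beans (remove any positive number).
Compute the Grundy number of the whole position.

1

Build the Grundy sequence for row A with g(k) = mex{g(k−s) : s ∈ {5, 6, 7}, s ≤ k}:
k:     0  1  2  3  4  5  6  7  8  9
g(k):  0  0  0  0  0  1  1  1  1  1
So g(9) = 1.
Row B is a plain Nim row of size 3, so its Grundy value is 3.
Row C is a plain Nim row of size 3, so its Grundy value is 3.
The value of a disjunctive sum is the nim-sum of the parts.
Combined value = 1 ⊕ 3 ⊕ 3 = 1.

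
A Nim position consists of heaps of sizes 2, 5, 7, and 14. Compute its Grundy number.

14

Write each in binary and XOR column by column:
  0010  (2)
  0101  (5)
  0111  (7)
  1110  (14)
  ----
  1110  (14)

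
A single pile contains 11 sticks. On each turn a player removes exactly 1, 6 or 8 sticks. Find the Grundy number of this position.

Compute g(0), g(1), … for moves {1, 6, 8}:
k:     0  1  2  3  4  5  6  7  8  9 10 11
g(k):  0  1  0  1  0  1  2  0  1  0  1  0
So g(11) = 0.

0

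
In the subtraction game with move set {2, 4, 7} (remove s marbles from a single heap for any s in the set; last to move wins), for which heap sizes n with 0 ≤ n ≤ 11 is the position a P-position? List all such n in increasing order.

Compute g(0), g(1), … for moves {2, 4, 7}:
k:     0  1  2  3  4  5  6  7  8  9 10 11
g(k):  0  0  1  1  2  2  0  3  1  0  2  1
The P-positions (g = 0) in 0..11 are 0, 1, 6, 9.

0, 1, 6, 9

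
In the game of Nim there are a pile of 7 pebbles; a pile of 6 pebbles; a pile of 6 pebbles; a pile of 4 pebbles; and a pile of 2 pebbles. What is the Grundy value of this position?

1

Bitwise XOR of the heap sizes:
  111  (7)
  110  (6)
  110  (6)
  100  (4)
  010  (2)
  ---
  001  (1)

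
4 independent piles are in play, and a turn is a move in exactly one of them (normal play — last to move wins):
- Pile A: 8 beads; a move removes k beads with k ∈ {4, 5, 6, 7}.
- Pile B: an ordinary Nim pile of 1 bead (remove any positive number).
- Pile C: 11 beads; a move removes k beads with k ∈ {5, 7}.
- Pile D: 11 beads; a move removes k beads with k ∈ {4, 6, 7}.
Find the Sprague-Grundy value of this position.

1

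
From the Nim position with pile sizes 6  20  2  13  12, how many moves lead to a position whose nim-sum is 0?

Compute the nim-sum pairwise:
6 XOR 20 = 18
18 XOR 2 = 16
16 XOR 13 = 29
29 XOR 12 = 17
The overall nim-sum is X = 17. A pile of size p has a winning move iff p XOR X < p (reduce it to p XOR X).
  6: 6 XOR 17 = 23 ≥ 6 — no move.
  20: 20 XOR 17 = 5 < 20 — winning move (to 5).
  2: 2 XOR 17 = 19 ≥ 2 — no move.
  13: 13 XOR 17 = 28 ≥ 13 — no move.
  12: 12 XOR 17 = 29 ≥ 12 — no move.
That gives 1 winning move.

1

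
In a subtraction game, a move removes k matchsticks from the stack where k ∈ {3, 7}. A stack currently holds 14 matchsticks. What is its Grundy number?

Compute g(0), g(1), … for moves {3, 7}:
g(0) = mex{} = 0
g(1) = mex{} = 0
g(2) = mex{} = 0
g(3) = mex{0} = 1
g(4) = mex{0} = 1
g(5) = mex{0} = 1
g(6) = mex{1} = 0
g(7) = mex{0,1} = 2
g(8) = mex{0,1} = 2
g(9) = mex{0} = 1
g(10) = mex{1,2} = 0
g(11) = mex{1,2} = 0
g(12) = mex{1} = 0
g(13) = mex{0} = 1
g(14) = mex{0,2} = 1
So g(14) = 1.

1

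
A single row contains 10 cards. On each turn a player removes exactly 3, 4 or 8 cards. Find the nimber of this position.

Build the Grundy sequence with g(k) = mex{g(k−s) : s ∈ {3, 4, 8}, s ≤ k}:
k:     0  1  2  3  4  5  6  7  8  9 10
g(k):  0  0  0  1  1  1  2  0  2  3  1
So g(10) = 1.

1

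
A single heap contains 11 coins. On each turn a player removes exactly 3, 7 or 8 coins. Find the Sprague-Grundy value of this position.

Compute g(0), g(1), … for moves {3, 7, 8}:
k:     0  1  2  3  4  5  6  7  8  9 10 11
g(k):  0  0  0  1  1  1  0  2  2  1  3  0
So g(11) = 0.

0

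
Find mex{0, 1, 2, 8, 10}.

The values 0, 1, 2 are all present; 3 is the first non-negative integer missing from the set.

3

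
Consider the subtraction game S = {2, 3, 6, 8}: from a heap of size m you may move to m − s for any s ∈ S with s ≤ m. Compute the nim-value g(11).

3

Compute g(0), g(1), … for moves {2, 3, 6, 8}:
g(0) = mex{} = 0
g(1) = mex{} = 0
g(2) = mex{0} = 1
g(3) = mex{0} = 1
g(4) = mex{0,1} = 2
g(5) = mex{1} = 0
g(6) = mex{0,1,2} = 3
g(7) = mex{0,2} = 1
g(8) = mex{0,1,3} = 2
g(9) = mex{0,1,3} = 2
g(10) = mex{1,2} = 0
g(11) = mex{0,1,2} = 3
So g(11) = 3.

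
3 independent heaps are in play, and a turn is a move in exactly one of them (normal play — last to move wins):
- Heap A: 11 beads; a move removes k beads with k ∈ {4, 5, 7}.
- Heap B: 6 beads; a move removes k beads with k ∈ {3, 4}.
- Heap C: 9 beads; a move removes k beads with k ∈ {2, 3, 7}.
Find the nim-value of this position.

0

Build the Grundy sequence for heap A with g(k) = mex{g(k−s) : s ∈ {4, 5, 7}, s ≤ k}:
g(0) = mex{} = 0
g(1) = mex{} = 0
g(2) = mex{} = 0
g(3) = mex{} = 0
g(4) = mex{0} = 1
g(5) = mex{0} = 1
g(6) = mex{0} = 1
g(7) = mex{0} = 1
g(8) = mex{0,1} = 2
g(9) = mex{0,1} = 2
g(10) = mex{0,1} = 2
g(11) = mex{1} = 0
So g(11) = 0.
Grundy values for heap B (subtraction set {3, 4}):
g(0) = mex{} = 0
g(1) = mex{} = 0
g(2) = mex{} = 0
g(3) = mex{0} = 1
g(4) = mex{0} = 1
g(5) = mex{0} = 1
g(6) = mex{0,1} = 2
So g(6) = 2.
Build the Grundy sequence for heap C with g(k) = mex{g(k−s) : s ∈ {2, 3, 7}, s ≤ k}:
k:     0  1  2  3  4  5  6  7  8  9
g(k):  0  0  1  1  2  0  0  1  1  2
So g(9) = 2.
By the Sprague-Grundy theorem, the Grundy value of a sum of independent games is the XOR of the component values.
Combined value = 0 XOR 2 XOR 2 = 0.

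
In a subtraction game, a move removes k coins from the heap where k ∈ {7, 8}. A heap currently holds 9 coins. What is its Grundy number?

Compute g(0), g(1), … for moves {7, 8}:
g(0) = mex{} = 0
g(1) = mex{} = 0
g(2) = mex{} = 0
g(3) = mex{} = 0
g(4) = mex{} = 0
g(5) = mex{} = 0
g(6) = mex{} = 0
g(7) = mex{0} = 1
g(8) = mex{0} = 1
g(9) = mex{0} = 1
So g(9) = 1.

1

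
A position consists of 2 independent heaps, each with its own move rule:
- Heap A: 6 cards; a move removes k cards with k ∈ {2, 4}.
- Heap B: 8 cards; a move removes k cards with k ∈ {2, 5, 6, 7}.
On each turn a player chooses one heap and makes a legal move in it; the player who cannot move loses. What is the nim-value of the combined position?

For heap A, compute g(0), g(1), … with moves {2, 4}:
k:     0  1  2  3  4  5  6
g(k):  0  0  1  1  2  2  0
So g(6) = 0.
For heap B, compute g(0), g(1), … with moves {2, 5, 6, 7}:
g(0) = mex{} = 0
g(1) = mex{} = 0
g(2) = mex{0} = 1
g(3) = mex{0} = 1
g(4) = mex{1} = 0
g(5) = mex{0,1} = 2
g(6) = mex{0} = 1
g(7) = mex{0,1,2} = 3
g(8) = mex{0,1} = 2
So g(8) = 2.
By the Sprague-Grundy theorem, the Grundy value of a sum of independent games is the XOR of the component values.
Combined value = 0 ⊕ 2 = 2.

2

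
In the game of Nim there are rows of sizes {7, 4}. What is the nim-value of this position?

3

Write each in binary and XOR column by column:
  111  (7)
  100  (4)
  ---
  011  (3)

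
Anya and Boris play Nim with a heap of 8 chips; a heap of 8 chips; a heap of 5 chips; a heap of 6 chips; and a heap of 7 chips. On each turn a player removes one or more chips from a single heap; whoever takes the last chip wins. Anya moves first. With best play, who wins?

Bitwise XOR of the heap sizes:
  1000  (8)
  1000  (8)
  0101  (5)
  0110  (6)
  0111  (7)
  ----
  0100  (4)
The nim-sum is 4 ≠ 0, so this is an N-position: the player to move can win; Anya has a winning move.

Anya wins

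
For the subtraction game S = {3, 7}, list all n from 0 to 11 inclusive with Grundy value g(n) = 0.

0, 1, 2, 6, 10, 11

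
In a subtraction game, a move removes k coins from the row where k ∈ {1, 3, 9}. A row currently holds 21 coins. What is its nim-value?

1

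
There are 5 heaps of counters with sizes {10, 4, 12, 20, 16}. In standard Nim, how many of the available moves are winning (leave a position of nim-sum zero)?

3

Compute the nim-sum pairwise:
10 ^ 4 = 14
14 ^ 12 = 2
2 ^ 20 = 22
22 ^ 16 = 6
The overall nim-sum is X = 6. A heap of size p has a winning move iff p XOR X < p (reduce it to p XOR X).
  10: 10 XOR 6 = 12 ≥ 10 — no move.
  4: 4 XOR 6 = 2 < 4 — winning move (to 2).
  12: 12 XOR 6 = 10 < 12 — winning move (to 10).
  20: 20 XOR 6 = 18 < 20 — winning move (to 18).
  16: 16 XOR 6 = 22 ≥ 16 — no move.
That gives 3 winning moves.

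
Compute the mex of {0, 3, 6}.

0 is in the set but 1 is not, so the mex is 1.

1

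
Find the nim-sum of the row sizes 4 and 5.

1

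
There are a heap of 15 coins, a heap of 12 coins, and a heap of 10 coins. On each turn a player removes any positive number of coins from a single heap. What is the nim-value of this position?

9

Compute the nim-sum pairwise:
15 ⊕ 12 = 3
3 ⊕ 10 = 9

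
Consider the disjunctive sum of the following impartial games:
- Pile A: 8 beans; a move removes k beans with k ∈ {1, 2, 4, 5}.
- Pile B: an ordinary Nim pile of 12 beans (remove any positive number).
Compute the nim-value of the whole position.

Grundy values for pile A (subtraction set {1, 2, 4, 5}):
k:     0  1  2  3  4  5  6  7  8
g(k):  0  1  2  0  1  2  0  1  2
So g(8) = 2.
Pile B is a plain Nim pile of size 12, so its Grundy value is 12.
By the Sprague-Grundy theorem, the Grundy value of a sum of independent games is the XOR of the component values.
Combined value = 2 ⊕ 12 = 14.

14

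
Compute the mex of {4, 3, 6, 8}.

0

0 is not in the set, so the mex is 0.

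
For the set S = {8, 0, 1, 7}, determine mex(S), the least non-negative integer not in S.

2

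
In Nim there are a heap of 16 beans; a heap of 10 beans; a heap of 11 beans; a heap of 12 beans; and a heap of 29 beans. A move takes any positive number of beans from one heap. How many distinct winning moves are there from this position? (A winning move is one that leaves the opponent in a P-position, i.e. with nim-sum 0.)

0

Nim-sum: 16 XOR 10 XOR 11 XOR 12 XOR 29 = 0.
The nim-sum is already 0, so every move leaves a nonzero nim-sum — there are no winning moves.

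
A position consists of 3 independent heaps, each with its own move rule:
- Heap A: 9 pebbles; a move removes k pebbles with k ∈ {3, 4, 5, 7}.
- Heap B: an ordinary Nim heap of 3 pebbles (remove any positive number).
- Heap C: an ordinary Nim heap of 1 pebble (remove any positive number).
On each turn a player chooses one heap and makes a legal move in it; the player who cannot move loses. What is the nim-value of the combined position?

Grundy values for heap A (subtraction set {3, 4, 5, 7}):
g(0) = mex{} = 0
g(1) = mex{} = 0
g(2) = mex{} = 0
g(3) = mex{0} = 1
g(4) = mex{0} = 1
g(5) = mex{0} = 1
g(6) = mex{0,1} = 2
g(7) = mex{0,1} = 2
g(8) = mex{0,1} = 2
g(9) = mex{0,1,2} = 3
So g(9) = 3.
Heap B is a plain Nim heap of size 3, so its Grundy value is 3.
Heap C is a plain Nim heap of size 1, so its Grundy value is 1.
The value of a disjunctive sum is the nim-sum of the parts.
Combined value = 3 XOR 3 XOR 1 = 1.

1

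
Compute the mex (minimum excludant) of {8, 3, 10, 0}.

0 is in the set but 1 is not, so the mex is 1.

1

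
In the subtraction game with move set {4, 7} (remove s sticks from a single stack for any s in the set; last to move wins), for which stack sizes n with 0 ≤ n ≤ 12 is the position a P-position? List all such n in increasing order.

Grundy values for subtraction set {4, 7}:
g(0) = mex{} = 0
g(1) = mex{} = 0
g(2) = mex{} = 0
g(3) = mex{} = 0
g(4) = mex{0} = 1
g(5) = mex{0} = 1
g(6) = mex{0} = 1
g(7) = mex{0} = 1
g(8) = mex{0,1} = 2
g(9) = mex{0,1} = 2
g(10) = mex{0,1} = 2
g(11) = mex{1} = 0
g(12) = mex{1,2} = 0
The P-positions (g = 0) in 0..12 are 0, 1, 2, 3, 11, 12.

0, 1, 2, 3, 11, 12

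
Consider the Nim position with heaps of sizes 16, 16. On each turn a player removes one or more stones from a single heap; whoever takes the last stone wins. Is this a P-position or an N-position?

Write each in binary and XOR column by column:
  10000  (16)
  10000  (16)
  -----
  00000  (0)
The nim-sum is 0, so this is a P-position: the player to move is in a losing position under optimal play.

P-position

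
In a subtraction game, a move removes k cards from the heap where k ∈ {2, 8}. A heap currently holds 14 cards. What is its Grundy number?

Compute g(0), g(1), … for moves {2, 8}:
g(0) = mex{} = 0
g(1) = mex{} = 0
g(2) = mex{0} = 1
g(3) = mex{0} = 1
g(4) = mex{1} = 0
g(5) = mex{1} = 0
g(6) = mex{0} = 1
g(7) = mex{0} = 1
g(8) = mex{0,1} = 2
g(9) = mex{0,1} = 2
g(10) = mex{1,2} = 0
g(11) = mex{1,2} = 0
g(12) = mex{0} = 1
g(13) = mex{0} = 1
g(14) = mex{1} = 0
So g(14) = 0.

0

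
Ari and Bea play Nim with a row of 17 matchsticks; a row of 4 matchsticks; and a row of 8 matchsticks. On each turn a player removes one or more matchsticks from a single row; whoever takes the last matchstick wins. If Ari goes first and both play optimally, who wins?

Ari wins

In binary:
  10001  (17)
  00100  (4)
  01000  (8)
  -----
  11101  (29)
The nim-sum is 29 ≠ 0, so this is an N-position: the player to move can win; Ari has a winning move.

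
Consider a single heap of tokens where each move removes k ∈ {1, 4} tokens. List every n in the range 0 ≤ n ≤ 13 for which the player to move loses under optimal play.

0, 2, 5, 7, 10, 12

Grundy values for subtraction set {1, 4}:
k:     0  1  2  3  4  5  6  7  8  9 10 11 12 13
g(k):  0  1  0  1  2  0  1  0  1  2  0  1  0  1
The P-positions (g = 0) in 0..13 are 0, 2, 5, 7, 10, 12.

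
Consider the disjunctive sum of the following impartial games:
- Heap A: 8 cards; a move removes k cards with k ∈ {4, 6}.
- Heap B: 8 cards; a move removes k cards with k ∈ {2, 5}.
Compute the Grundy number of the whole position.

For heap A, compute g(0), g(1), … with moves {4, 6}:
k:     0  1  2  3  4  5  6  7  8
g(k):  0  0  0  0  1  1  1  1  2
So g(8) = 2.
Build the Grundy sequence for heap B with g(k) = mex{g(k−s) : s ∈ {2, 5}, s ≤ k}:
k:     0  1  2  3  4  5  6  7  8
g(k):  0  0  1  1  0  2  1  0  0
So g(8) = 0.
The value of a disjunctive sum is the nim-sum of the parts.
Combined value = 2 XOR 0 = 2.

2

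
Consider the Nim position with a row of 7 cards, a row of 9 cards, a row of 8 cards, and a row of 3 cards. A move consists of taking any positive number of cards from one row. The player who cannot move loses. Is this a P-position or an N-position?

N-position

Write each in binary and XOR column by column:
  0111  (7)
  1001  (9)
  1000  (8)
  0011  (3)
  ----
  0101  (5)
The nim-sum is 5 ≠ 0, so this is an N-position: the player to move can win.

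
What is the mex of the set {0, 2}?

0 is in the set but 1 is not, so the mex is 1.

1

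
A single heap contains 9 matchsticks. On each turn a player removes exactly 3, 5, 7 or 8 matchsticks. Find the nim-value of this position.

Compute g(0), g(1), … for moves {3, 5, 7, 8}:
k:     0  1  2  3  4  5  6  7  8  9
g(k):  0  0  0  1  1  1  2  2  2  3
So g(9) = 3.

3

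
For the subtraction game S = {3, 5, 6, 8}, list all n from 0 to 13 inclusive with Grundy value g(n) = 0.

Grundy values for subtraction set {3, 5, 6, 8}:
g(0) = mex{} = 0
g(1) = mex{} = 0
g(2) = mex{} = 0
g(3) = mex{0} = 1
g(4) = mex{0} = 1
g(5) = mex{0} = 1
g(6) = mex{0,1} = 2
g(7) = mex{0,1} = 2
g(8) = mex{0,1} = 2
g(9) = mex{0,1,2} = 3
g(10) = mex{0,1,2} = 3
g(11) = mex{1,2} = 0
g(12) = mex{1,2,3} = 0
g(13) = mex{1,2,3} = 0
The P-positions (g = 0) in 0..13 are 0, 1, 2, 11, 12, 13.

0, 1, 2, 11, 12, 13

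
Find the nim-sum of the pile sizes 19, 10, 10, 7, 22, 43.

41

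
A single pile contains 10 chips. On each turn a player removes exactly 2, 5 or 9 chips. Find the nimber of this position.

1

Grundy values for subtraction set {2, 5, 9}:
g(0) = mex{} = 0
g(1) = mex{} = 0
g(2) = mex{0} = 1
g(3) = mex{0} = 1
g(4) = mex{1} = 0
g(5) = mex{0,1} = 2
g(6) = mex{0} = 1
g(7) = mex{1,2} = 0
g(8) = mex{1} = 0
g(9) = mex{0} = 1
g(10) = mex{0,2} = 1
So g(10) = 1.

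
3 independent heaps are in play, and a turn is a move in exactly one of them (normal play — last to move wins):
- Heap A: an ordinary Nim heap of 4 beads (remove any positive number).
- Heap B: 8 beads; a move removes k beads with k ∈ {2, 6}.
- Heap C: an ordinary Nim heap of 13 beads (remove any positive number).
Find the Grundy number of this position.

Heap A is a plain Nim heap of size 4, so its Grundy value is 4.
Build the Grundy sequence for heap B with g(k) = mex{g(k−s) : s ∈ {2, 6}, s ≤ k}:
k:     0  1  2  3  4  5  6  7  8
g(k):  0  0  1  1  0  0  1  1  0
So g(8) = 0.
Heap C is a plain Nim heap of size 13, so its Grundy value is 13.
The value of a disjunctive sum is the nim-sum of the parts.
Combined value = 4 ⊕ 0 ⊕ 13 = 9.

9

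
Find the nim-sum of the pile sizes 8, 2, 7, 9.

4

Nim-sum: 8 XOR 2 XOR 7 XOR 9 = 4.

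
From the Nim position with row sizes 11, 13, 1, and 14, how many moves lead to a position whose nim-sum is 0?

3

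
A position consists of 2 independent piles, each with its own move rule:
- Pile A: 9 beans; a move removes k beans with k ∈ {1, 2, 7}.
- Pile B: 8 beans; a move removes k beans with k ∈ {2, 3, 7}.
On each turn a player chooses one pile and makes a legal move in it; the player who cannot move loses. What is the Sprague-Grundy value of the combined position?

Build the Grundy sequence for pile A with g(k) = mex{g(k−s) : s ∈ {1, 2, 7}, s ≤ k}:
g(0) = mex{} = 0
g(1) = mex{0} = 1
g(2) = mex{0,1} = 2
g(3) = mex{1,2} = 0
g(4) = mex{0,2} = 1
g(5) = mex{0,1} = 2
g(6) = mex{1,2} = 0
g(7) = mex{0,2} = 1
g(8) = mex{0,1} = 2
g(9) = mex{1,2} = 0
So g(9) = 0.
Build the Grundy sequence for pile B with g(k) = mex{g(k−s) : s ∈ {2, 3, 7}, s ≤ k}:
g(0) = mex{} = 0
g(1) = mex{} = 0
g(2) = mex{0} = 1
g(3) = mex{0} = 1
g(4) = mex{0,1} = 2
g(5) = mex{1} = 0
g(6) = mex{1,2} = 0
g(7) = mex{0,2} = 1
g(8) = mex{0} = 1
So g(8) = 1.
By the Sprague-Grundy theorem, the Grundy value of a sum of independent games is the XOR of the component values.
Combined value = 0 ⊕ 1 = 1.

1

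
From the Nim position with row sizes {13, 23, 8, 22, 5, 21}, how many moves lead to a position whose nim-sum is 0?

Nim-sum: 13 ⊕ 23 ⊕ 8 ⊕ 22 ⊕ 5 ⊕ 21 = 20.
The overall nim-sum is X = 20. A row of size p has a winning move iff p XOR X < p (reduce it to p XOR X).
  13: 13 XOR 20 = 25 ≥ 13 — no move.
  23: 23 XOR 20 = 3 < 23 — winning move (to 3).
  8: 8 XOR 20 = 28 ≥ 8 — no move.
  22: 22 XOR 20 = 2 < 22 — winning move (to 2).
  5: 5 XOR 20 = 17 ≥ 5 — no move.
  21: 21 XOR 20 = 1 < 21 — winning move (to 1).
That gives 3 winning moves.

3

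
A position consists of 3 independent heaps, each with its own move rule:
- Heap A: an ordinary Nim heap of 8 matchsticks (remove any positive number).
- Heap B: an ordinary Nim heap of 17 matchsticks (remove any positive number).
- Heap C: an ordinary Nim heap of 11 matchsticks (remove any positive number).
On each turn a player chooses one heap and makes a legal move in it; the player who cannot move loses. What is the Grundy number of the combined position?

18

Heap A is a plain Nim heap of size 8, so its Grundy value is 8.
Heap B is a plain Nim heap of size 17, so its Grundy value is 17.
Heap C is a plain Nim heap of size 11, so its Grundy value is 11.
By the Sprague-Grundy theorem, the Grundy value of a sum of independent games is the XOR of the component values.
Combined value = 8 ⊕ 17 ⊕ 11 = 18.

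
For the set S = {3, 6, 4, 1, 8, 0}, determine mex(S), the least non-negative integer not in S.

2

The values 0, 1 are all present; 2 is the first non-negative integer missing from the set.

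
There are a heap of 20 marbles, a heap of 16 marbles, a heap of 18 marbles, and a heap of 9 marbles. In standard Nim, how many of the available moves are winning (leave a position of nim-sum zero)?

Compute the nim-sum pairwise:
20 XOR 16 = 4
4 XOR 18 = 22
22 XOR 9 = 31
The overall nim-sum is X = 31. A heap of size p has a winning move iff p XOR X < p (reduce it to p XOR X).
  20: 20 XOR 31 = 11 < 20 — winning move (to 11).
  16: 16 XOR 31 = 15 < 16 — winning move (to 15).
  18: 18 XOR 31 = 13 < 18 — winning move (to 13).
  9: 9 XOR 31 = 22 ≥ 9 — no move.
That gives 3 winning moves.

3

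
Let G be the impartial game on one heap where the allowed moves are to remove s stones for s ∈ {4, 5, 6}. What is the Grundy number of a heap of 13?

Grundy values for subtraction set {4, 5, 6}:
g(0) = mex{} = 0
g(1) = mex{} = 0
g(2) = mex{} = 0
g(3) = mex{} = 0
g(4) = mex{0} = 1
g(5) = mex{0} = 1
g(6) = mex{0} = 1
g(7) = mex{0} = 1
g(8) = mex{0,1} = 2
g(9) = mex{0,1} = 2
g(10) = mex{1} = 0
g(11) = mex{1} = 0
g(12) = mex{1,2} = 0
g(13) = mex{1,2} = 0
So g(13) = 0.

0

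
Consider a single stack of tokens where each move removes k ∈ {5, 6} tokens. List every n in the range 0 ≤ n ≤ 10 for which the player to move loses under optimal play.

0, 1, 2, 3, 4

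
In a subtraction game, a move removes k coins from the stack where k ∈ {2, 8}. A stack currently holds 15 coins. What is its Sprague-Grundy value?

0

Grundy values for subtraction set {2, 8}:
k:     0  1  2  3  4  5  6  7  8  9 10 11 12 13 14 15
g(k):  0  0  1  1  0  0  1  1  2  2  0  0  1  1  0  0
So g(15) = 0.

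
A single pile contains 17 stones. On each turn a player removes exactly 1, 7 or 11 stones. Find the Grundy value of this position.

1

Grundy values for subtraction set {1, 7, 11}:
k:     0  1  2  3  4  5  6  7  8  9 10 11 12 13 14 15 16 17
g(k):  0  1  0  1  0  1  0  1  0  1  0  1  0  1  0  1  0  1
So g(17) = 1.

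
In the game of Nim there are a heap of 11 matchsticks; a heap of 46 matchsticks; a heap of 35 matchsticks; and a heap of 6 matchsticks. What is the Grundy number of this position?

0

Compute the nim-sum pairwise:
11 XOR 46 = 37
37 XOR 35 = 6
6 XOR 6 = 0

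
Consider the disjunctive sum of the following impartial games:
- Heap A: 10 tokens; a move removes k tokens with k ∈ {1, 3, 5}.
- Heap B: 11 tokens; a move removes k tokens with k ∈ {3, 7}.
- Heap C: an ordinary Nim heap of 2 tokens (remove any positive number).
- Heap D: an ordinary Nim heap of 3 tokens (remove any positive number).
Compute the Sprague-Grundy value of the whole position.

For heap A, compute g(0), g(1), … with moves {1, 3, 5}:
k:     0  1  2  3  4  5  6  7  8  9 10
g(k):  0  1  0  1  0  1  0  1  0  1  0
So g(10) = 0.
Grundy values for heap B (subtraction set {3, 7}):
k:     0  1  2  3  4  5  6  7  8  9 10 11
g(k):  0  0  0  1  1  1  0  2  2  1  0  0
So g(11) = 0.
Heap C is a plain Nim heap of size 2, so its Grundy value is 2.
Heap D is a plain Nim heap of size 3, so its Grundy value is 3.
The value of a disjunctive sum is the nim-sum of the parts.
Combined value = 0 XOR 0 XOR 2 XOR 3 = 1.

1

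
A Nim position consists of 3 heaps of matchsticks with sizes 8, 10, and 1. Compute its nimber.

3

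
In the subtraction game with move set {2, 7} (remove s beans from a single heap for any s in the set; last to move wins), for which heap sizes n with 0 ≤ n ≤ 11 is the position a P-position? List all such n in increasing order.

0, 1, 4, 5, 9, 10

Build the Grundy sequence with g(k) = mex{g(k−s) : s ∈ {2, 7}, s ≤ k}:
g(0) = mex{} = 0
g(1) = mex{} = 0
g(2) = mex{0} = 1
g(3) = mex{0} = 1
g(4) = mex{1} = 0
g(5) = mex{1} = 0
g(6) = mex{0} = 1
g(7) = mex{0} = 1
g(8) = mex{0,1} = 2
g(9) = mex{1} = 0
g(10) = mex{1,2} = 0
g(11) = mex{0} = 1
The P-positions (g = 0) in 0..11 are 0, 1, 4, 5, 9, 10.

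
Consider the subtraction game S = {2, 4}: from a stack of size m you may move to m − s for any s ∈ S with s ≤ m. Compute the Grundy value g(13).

Build the Grundy sequence with g(k) = mex{g(k−s) : s ∈ {2, 4}, s ≤ k}:
k:     0  1  2  3  4  5  6  7  8  9 10 11 12 13
g(k):  0  0  1  1  2  2  0  0  1  1  2  2  0  0
So g(13) = 0.

0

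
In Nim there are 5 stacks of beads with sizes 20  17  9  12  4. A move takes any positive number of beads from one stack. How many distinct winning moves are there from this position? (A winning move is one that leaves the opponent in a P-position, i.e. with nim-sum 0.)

Bitwise XOR of the heap sizes:
  10100  (20)
  10001  (17)
  01001  (9)
  01100  (12)
  00100  (4)
  -----
  00100  (4)
The overall nim-sum is X = 4. A stack of size p has a winning move iff p XOR X < p (reduce it to p XOR X).
  20: 20 XOR 4 = 16 < 20 — winning move (to 16).
  17: 17 XOR 4 = 21 ≥ 17 — no move.
  9: 9 XOR 4 = 13 ≥ 9 — no move.
  12: 12 XOR 4 = 8 < 12 — winning move (to 8).
  4: 4 XOR 4 = 0 < 4 — winning move (to 0).
That gives 3 winning moves.

3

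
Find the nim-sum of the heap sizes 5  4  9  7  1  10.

4

Bitwise XOR of the heap sizes:
  0101  (5)
  0100  (4)
  1001  (9)
  0111  (7)
  0001  (1)
  1010  (10)
  ----
  0100  (4)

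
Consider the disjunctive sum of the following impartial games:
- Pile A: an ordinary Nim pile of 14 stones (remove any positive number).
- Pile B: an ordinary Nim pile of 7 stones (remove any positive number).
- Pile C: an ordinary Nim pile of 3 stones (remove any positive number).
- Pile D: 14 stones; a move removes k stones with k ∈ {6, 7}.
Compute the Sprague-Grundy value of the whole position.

Pile A is a plain Nim pile of size 14, so its Grundy value is 14.
Pile B is a plain Nim pile of size 7, so its Grundy value is 7.
Pile C is a plain Nim pile of size 3, so its Grundy value is 3.
Build the Grundy sequence for pile D with g(k) = mex{g(k−s) : s ∈ {6, 7}, s ≤ k}:
k:     0  1  2  3  4  5  6  7  8  9 10 11 12 13 14
g(k):  0  0  0  0  0  0  1  1  1  1  1  1  2  0  0
So g(14) = 0.
By the Sprague-Grundy theorem, the Grundy value of a sum of independent games is the XOR of the component values.
Combined value = 14 ⊕ 7 ⊕ 3 ⊕ 0 = 10.

10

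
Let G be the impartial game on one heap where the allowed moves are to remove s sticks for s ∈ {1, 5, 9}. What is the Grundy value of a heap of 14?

0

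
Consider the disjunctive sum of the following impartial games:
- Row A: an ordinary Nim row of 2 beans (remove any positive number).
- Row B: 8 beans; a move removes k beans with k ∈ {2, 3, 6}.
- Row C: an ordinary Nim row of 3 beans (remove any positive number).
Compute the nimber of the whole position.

3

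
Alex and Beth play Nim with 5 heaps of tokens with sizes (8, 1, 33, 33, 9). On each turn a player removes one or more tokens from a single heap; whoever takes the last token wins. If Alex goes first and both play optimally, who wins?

Beth wins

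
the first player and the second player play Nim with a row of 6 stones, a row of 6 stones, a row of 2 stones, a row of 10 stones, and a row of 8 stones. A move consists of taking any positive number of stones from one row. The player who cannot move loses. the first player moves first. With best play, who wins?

the second player wins

Compute the nim-sum pairwise:
6 XOR 6 = 0
0 XOR 2 = 2
2 XOR 10 = 8
8 XOR 8 = 0
The nim-sum is 0, so this is a P-position: the player to move is in a losing position under optimal play; the first player is about to move from it and so loses — the second player wins.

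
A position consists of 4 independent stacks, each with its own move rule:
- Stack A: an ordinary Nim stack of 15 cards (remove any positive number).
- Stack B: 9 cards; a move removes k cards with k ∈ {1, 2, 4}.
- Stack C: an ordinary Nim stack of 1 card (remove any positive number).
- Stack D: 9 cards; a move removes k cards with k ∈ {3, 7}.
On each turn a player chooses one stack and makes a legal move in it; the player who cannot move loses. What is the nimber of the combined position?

15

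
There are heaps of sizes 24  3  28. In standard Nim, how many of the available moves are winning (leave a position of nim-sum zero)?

1

Nim-sum: 24 ⊕ 3 ⊕ 28 = 7.
The overall nim-sum is X = 7. A heap of size p has a winning move iff p XOR X < p (reduce it to p XOR X).
  24: 24 XOR 7 = 31 ≥ 24 — no move.
  3: 3 XOR 7 = 4 ≥ 3 — no move.
  28: 28 XOR 7 = 27 < 28 — winning move (to 27).
That gives 1 winning move.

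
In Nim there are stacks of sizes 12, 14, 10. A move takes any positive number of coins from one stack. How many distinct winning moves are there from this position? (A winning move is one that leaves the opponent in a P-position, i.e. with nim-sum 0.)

3

In binary:
  1100  (12)
  1110  (14)
  1010  (10)
  ----
  1000  (8)
The overall nim-sum is X = 8. A stack of size p has a winning move iff p XOR X < p (reduce it to p XOR X).
  12: 12 XOR 8 = 4 < 12 — winning move (to 4).
  14: 14 XOR 8 = 6 < 14 — winning move (to 6).
  10: 10 XOR 8 = 2 < 10 — winning move (to 2).
That gives 3 winning moves.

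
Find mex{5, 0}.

0 is in the set but 1 is not, so the mex is 1.

1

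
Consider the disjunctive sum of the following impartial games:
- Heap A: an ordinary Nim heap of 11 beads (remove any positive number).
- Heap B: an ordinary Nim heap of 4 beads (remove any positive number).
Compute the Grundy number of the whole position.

15

Heap A is a plain Nim heap of size 11, so its Grundy value is 11.
Heap B is a plain Nim heap of size 4, so its Grundy value is 4.
The value of a disjunctive sum is the nim-sum of the parts.
Combined value = 11 XOR 4 = 15.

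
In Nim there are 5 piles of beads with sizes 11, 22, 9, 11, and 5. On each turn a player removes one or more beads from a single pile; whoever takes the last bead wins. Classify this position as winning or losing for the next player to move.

Winning position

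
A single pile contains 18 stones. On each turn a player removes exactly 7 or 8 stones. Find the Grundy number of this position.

0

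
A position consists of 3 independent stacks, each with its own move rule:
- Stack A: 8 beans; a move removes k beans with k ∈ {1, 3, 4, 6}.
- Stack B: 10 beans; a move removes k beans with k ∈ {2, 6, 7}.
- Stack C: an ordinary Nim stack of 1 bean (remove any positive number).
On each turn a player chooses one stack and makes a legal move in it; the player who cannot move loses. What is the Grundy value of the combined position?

3

For stack A, compute g(0), g(1), … with moves {1, 3, 4, 6}:
k:     0  1  2  3  4  5  6  7  8
g(k):  0  1  0  1  2  3  2  0  1
So g(8) = 1.
Grundy values for stack B (subtraction set {2, 6, 7}):
g(0) = mex{} = 0
g(1) = mex{} = 0
g(2) = mex{0} = 1
g(3) = mex{0} = 1
g(4) = mex{1} = 0
g(5) = mex{1} = 0
g(6) = mex{0} = 1
g(7) = mex{0} = 1
g(8) = mex{0,1} = 2
g(9) = mex{1} = 0
g(10) = mex{0,1,2} = 3
So g(10) = 3.
Stack C is a plain Nim stack of size 1, so its Grundy value is 1.
The value of a disjunctive sum is the nim-sum of the parts.
Combined value = 1 XOR 3 XOR 1 = 3.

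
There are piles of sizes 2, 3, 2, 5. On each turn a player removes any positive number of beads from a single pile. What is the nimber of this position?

6

Nim-sum: 2 ^ 3 ^ 2 ^ 5 = 6.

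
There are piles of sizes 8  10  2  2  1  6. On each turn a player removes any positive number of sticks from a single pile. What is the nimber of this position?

5

Write each in binary and XOR column by column:
  1000  (8)
  1010  (10)
  0010  (2)
  0010  (2)
  0001  (1)
  0110  (6)
  ----
  0101  (5)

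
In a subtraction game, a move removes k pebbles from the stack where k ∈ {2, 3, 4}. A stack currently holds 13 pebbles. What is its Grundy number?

0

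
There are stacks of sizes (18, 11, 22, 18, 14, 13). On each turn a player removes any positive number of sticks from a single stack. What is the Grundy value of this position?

Bitwise XOR of the heap sizes:
  10010  (18)
  01011  (11)
  10110  (22)
  10010  (18)
  01110  (14)
  01101  (13)
  -----
  11110  (30)

30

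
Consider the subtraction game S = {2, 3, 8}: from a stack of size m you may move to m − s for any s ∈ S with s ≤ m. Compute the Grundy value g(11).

Build the Grundy sequence with g(k) = mex{g(k−s) : s ∈ {2, 3, 8}, s ≤ k}:
g(0) = mex{} = 0
g(1) = mex{} = 0
g(2) = mex{0} = 1
g(3) = mex{0} = 1
g(4) = mex{0,1} = 2
g(5) = mex{1} = 0
g(6) = mex{1,2} = 0
g(7) = mex{0,2} = 1
g(8) = mex{0} = 1
g(9) = mex{0,1} = 2
g(10) = mex{1} = 0
g(11) = mex{1,2} = 0
So g(11) = 0.

0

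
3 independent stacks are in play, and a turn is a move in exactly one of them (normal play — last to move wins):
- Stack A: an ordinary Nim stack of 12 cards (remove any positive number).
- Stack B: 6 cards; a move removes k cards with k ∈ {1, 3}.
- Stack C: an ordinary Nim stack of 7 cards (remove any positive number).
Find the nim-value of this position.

Stack A is a plain Nim stack of size 12, so its Grundy value is 12.
For stack B, compute g(0), g(1), … with moves {1, 3}:
k:     0  1  2  3  4  5  6
g(k):  0  1  0  1  0  1  0
So g(6) = 0.
Stack C is a plain Nim stack of size 7, so its Grundy value is 7.
The value of a disjunctive sum is the nim-sum of the parts.
Combined value = 12 XOR 0 XOR 7 = 11.

11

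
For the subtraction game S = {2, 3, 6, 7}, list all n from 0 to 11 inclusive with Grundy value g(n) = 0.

0, 1, 5, 9, 10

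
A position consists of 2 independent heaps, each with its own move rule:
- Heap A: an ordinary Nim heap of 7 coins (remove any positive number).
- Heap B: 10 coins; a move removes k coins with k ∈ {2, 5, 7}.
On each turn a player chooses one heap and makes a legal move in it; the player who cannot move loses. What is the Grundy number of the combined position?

7

Heap A is a plain Nim heap of size 7, so its Grundy value is 7.
For heap B, compute g(0), g(1), … with moves {2, 5, 7}:
g(0) = mex{} = 0
g(1) = mex{} = 0
g(2) = mex{0} = 1
g(3) = mex{0} = 1
g(4) = mex{1} = 0
g(5) = mex{0,1} = 2
g(6) = mex{0} = 1
g(7) = mex{0,1,2} = 3
g(8) = mex{0,1} = 2
g(9) = mex{0,1,3} = 2
g(10) = mex{1,2} = 0
So g(10) = 0.
By the Sprague-Grundy theorem, the Grundy value of a sum of independent games is the XOR of the component values.
Combined value = 7 XOR 0 = 7.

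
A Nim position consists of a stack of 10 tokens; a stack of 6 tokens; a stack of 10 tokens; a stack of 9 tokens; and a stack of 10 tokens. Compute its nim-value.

5

In binary:
  1010  (10)
  0110  (6)
  1010  (10)
  1001  (9)
  1010  (10)
  ----
  0101  (5)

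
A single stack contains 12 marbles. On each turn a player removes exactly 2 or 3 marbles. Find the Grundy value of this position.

1

Build the Grundy sequence with g(k) = mex{g(k−s) : s ∈ {2, 3}, s ≤ k}:
k:     0  1  2  3  4  5  6  7  8  9 10 11 12
g(k):  0  0  1  1  2  0  0  1  1  2  0  0  1
So g(12) = 1.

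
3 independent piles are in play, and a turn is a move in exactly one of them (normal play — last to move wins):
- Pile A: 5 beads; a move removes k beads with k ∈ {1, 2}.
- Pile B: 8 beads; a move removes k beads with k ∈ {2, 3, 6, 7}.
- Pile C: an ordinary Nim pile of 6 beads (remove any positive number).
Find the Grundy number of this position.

For pile A, compute g(0), g(1), … with moves {1, 2}:
g(0) = mex{} = 0
g(1) = mex{0} = 1
g(2) = mex{0,1} = 2
g(3) = mex{1,2} = 0
g(4) = mex{0,2} = 1
g(5) = mex{0,1} = 2
So g(5) = 2.
Grundy values for pile B (subtraction set {2, 3, 6, 7}):
k:     0  1  2  3  4  5  6  7  8
g(k):  0  0  1  1  2  0  3  1  2
So g(8) = 2.
Pile C is a plain Nim pile of size 6, so its Grundy value is 6.
By the Sprague-Grundy theorem, the Grundy value of a sum of independent games is the XOR of the component values.
Combined value = 2 XOR 2 XOR 6 = 6.

6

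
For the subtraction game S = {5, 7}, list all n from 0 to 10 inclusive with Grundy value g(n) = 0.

Grundy values for subtraction set {5, 7}:
g(0) = mex{} = 0
g(1) = mex{} = 0
g(2) = mex{} = 0
g(3) = mex{} = 0
g(4) = mex{} = 0
g(5) = mex{0} = 1
g(6) = mex{0} = 1
g(7) = mex{0} = 1
g(8) = mex{0} = 1
g(9) = mex{0} = 1
g(10) = mex{0,1} = 2
The P-positions (g = 0) in 0..10 are 0, 1, 2, 3, 4.

0, 1, 2, 3, 4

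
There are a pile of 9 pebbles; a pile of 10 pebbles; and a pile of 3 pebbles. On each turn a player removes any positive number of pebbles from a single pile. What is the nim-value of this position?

Nim-sum: 9 ⊕ 10 ⊕ 3 = 0.

0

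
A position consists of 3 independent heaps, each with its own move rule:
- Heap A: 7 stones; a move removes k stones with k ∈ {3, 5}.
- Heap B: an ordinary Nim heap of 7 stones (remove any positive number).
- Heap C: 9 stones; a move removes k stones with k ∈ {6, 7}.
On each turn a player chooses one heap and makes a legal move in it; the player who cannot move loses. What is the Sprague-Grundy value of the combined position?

4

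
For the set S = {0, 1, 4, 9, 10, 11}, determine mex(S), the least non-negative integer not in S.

2

The values 0, 1 are all present; 2 is the first non-negative integer missing from the set.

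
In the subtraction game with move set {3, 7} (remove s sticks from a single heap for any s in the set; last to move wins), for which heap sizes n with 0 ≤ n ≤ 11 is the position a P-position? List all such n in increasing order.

0, 1, 2, 6, 10, 11

Compute g(0), g(1), … for moves {3, 7}:
g(0) = mex{} = 0
g(1) = mex{} = 0
g(2) = mex{} = 0
g(3) = mex{0} = 1
g(4) = mex{0} = 1
g(5) = mex{0} = 1
g(6) = mex{1} = 0
g(7) = mex{0,1} = 2
g(8) = mex{0,1} = 2
g(9) = mex{0} = 1
g(10) = mex{1,2} = 0
g(11) = mex{1,2} = 0
The P-positions (g = 0) in 0..11 are 0, 1, 2, 6, 10, 11.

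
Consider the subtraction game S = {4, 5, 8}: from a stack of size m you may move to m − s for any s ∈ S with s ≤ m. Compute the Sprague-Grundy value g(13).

Grundy values for subtraction set {4, 5, 8}:
g(0) = mex{} = 0
g(1) = mex{} = 0
g(2) = mex{} = 0
g(3) = mex{} = 0
g(4) = mex{0} = 1
g(5) = mex{0} = 1
g(6) = mex{0} = 1
g(7) = mex{0} = 1
g(8) = mex{0,1} = 2
g(9) = mex{0,1} = 2
g(10) = mex{0,1} = 2
g(11) = mex{0,1} = 2
g(12) = mex{1,2} = 0
g(13) = mex{1,2} = 0
So g(13) = 0.

0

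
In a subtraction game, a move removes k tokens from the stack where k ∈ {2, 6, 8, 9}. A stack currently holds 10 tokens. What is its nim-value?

Compute g(0), g(1), … for moves {2, 6, 8, 9}:
k:     0  1  2  3  4  5  6  7  8  9 10
g(k):  0  0  1  1  0  0  1  1  2  2  3
So g(10) = 3.

3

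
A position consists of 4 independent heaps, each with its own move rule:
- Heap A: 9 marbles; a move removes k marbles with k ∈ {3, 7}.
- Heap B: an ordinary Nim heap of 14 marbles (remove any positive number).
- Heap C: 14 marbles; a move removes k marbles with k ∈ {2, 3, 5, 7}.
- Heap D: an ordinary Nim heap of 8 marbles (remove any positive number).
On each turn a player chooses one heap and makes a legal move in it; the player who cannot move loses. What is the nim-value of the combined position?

5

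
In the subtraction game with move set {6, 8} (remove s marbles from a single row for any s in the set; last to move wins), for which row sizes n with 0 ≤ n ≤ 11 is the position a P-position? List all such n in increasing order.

Grundy values for subtraction set {6, 8}:
g(0) = mex{} = 0
g(1) = mex{} = 0
g(2) = mex{} = 0
g(3) = mex{} = 0
g(4) = mex{} = 0
g(5) = mex{} = 0
g(6) = mex{0} = 1
g(7) = mex{0} = 1
g(8) = mex{0} = 1
g(9) = mex{0} = 1
g(10) = mex{0} = 1
g(11) = mex{0} = 1
The P-positions (g = 0) in 0..11 are 0, 1, 2, 3, 4, 5.

0, 1, 2, 3, 4, 5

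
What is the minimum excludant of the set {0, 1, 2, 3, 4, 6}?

The values 0, 1, 2, 3, 4 are all present; 5 is the first non-negative integer missing from the set.

5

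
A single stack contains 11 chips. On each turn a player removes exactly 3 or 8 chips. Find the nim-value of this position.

Compute g(0), g(1), … for moves {3, 8}:
g(0) = mex{} = 0
g(1) = mex{} = 0
g(2) = mex{} = 0
g(3) = mex{0} = 1
g(4) = mex{0} = 1
g(5) = mex{0} = 1
g(6) = mex{1} = 0
g(7) = mex{1} = 0
g(8) = mex{0,1} = 2
g(9) = mex{0} = 1
g(10) = mex{0} = 1
g(11) = mex{1,2} = 0
So g(11) = 0.

0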